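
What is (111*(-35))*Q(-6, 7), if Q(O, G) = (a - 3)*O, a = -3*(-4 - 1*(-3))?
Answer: 0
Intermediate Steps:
a = 3 (a = -3*(-4 + 3) = -3*(-1) = 3)
Q(O, G) = 0 (Q(O, G) = (3 - 3)*O = 0*O = 0)
(111*(-35))*Q(-6, 7) = (111*(-35))*0 = -3885*0 = 0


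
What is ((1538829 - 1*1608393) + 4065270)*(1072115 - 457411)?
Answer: 2456176461024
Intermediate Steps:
((1538829 - 1*1608393) + 4065270)*(1072115 - 457411) = ((1538829 - 1608393) + 4065270)*614704 = (-69564 + 4065270)*614704 = 3995706*614704 = 2456176461024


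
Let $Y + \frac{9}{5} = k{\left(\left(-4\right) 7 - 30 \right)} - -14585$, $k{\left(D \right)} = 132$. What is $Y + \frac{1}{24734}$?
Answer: $\frac{1819828789}{123670} \approx 14715.0$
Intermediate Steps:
$Y = \frac{73576}{5}$ ($Y = - \frac{9}{5} + \left(132 - -14585\right) = - \frac{9}{5} + \left(132 + 14585\right) = - \frac{9}{5} + 14717 = \frac{73576}{5} \approx 14715.0$)
$Y + \frac{1}{24734} = \frac{73576}{5} + \frac{1}{24734} = \frac{1819828789}{123670}$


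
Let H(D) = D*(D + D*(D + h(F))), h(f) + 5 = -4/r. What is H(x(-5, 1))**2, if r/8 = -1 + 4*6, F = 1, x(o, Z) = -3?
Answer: 8450649/2116 ≈ 3993.7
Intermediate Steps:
r = 184 (r = 8*(-1 + 4*6) = 8*(-1 + 24) = 8*23 = 184)
h(f) = -231/46 (h(f) = -5 - 4/184 = -5 - 4*1/184 = -5 - 1/46 = -231/46)
H(D) = D*(D + D*(-231/46 + D)) (H(D) = D*(D + D*(D - 231/46)) = D*(D + D*(-231/46 + D)))
H(x(-5, 1))**2 = ((-3)**2*(-185/46 - 3))**2 = (9*(-323/46))**2 = (-2907/46)**2 = 8450649/2116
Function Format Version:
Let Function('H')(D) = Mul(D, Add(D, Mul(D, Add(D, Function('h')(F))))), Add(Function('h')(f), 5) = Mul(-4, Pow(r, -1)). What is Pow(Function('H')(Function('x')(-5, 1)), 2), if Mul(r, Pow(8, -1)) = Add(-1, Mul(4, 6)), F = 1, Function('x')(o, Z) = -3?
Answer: Rational(8450649, 2116) ≈ 3993.7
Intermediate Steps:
r = 184 (r = Mul(8, Add(-1, Mul(4, 6))) = Mul(8, Add(-1, 24)) = Mul(8, 23) = 184)
Function('h')(f) = Rational(-231, 46) (Function('h')(f) = Add(-5, Mul(-4, Pow(184, -1))) = Add(-5, Mul(-4, Rational(1, 184))) = Add(-5, Rational(-1, 46)) = Rational(-231, 46))
Function('H')(D) = Mul(D, Add(D, Mul(D, Add(Rational(-231, 46), D)))) (Function('H')(D) = Mul(D, Add(D, Mul(D, Add(D, Rational(-231, 46))))) = Mul(D, Add(D, Mul(D, Add(Rational(-231, 46), D)))))
Pow(Function('H')(Function('x')(-5, 1)), 2) = Pow(Mul(Pow(-3, 2), Add(Rational(-185, 46), -3)), 2) = Pow(Mul(9, Rational(-323, 46)), 2) = Pow(Rational(-2907, 46), 2) = Rational(8450649, 2116)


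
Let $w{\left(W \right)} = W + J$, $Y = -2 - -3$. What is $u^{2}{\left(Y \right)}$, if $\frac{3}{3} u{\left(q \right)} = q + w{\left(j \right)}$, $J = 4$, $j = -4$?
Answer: $1$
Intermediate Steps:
$Y = 1$ ($Y = -2 + 3 = 1$)
$w{\left(W \right)} = 4 + W$ ($w{\left(W \right)} = W + 4 = 4 + W$)
$u{\left(q \right)} = q$ ($u{\left(q \right)} = q + \left(4 - 4\right) = q + 0 = q$)
$u^{2}{\left(Y \right)} = 1^{2} = 1$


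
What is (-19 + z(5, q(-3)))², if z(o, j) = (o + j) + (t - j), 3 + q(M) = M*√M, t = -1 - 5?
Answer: 400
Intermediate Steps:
t = -6
q(M) = -3 + M^(3/2) (q(M) = -3 + M*√M = -3 + M^(3/2))
z(o, j) = -6 + o (z(o, j) = (o + j) + (-6 - j) = (j + o) + (-6 - j) = -6 + o)
(-19 + z(5, q(-3)))² = (-19 + (-6 + 5))² = (-19 - 1)² = (-20)² = 400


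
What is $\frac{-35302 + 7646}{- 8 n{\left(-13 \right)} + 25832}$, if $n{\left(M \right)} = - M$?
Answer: $- \frac{3457}{3216} \approx -1.0749$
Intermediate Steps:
$\frac{-35302 + 7646}{- 8 n{\left(-13 \right)} + 25832} = \frac{-35302 + 7646}{- 8 \left(\left(-1\right) \left(-13\right)\right) + 25832} = - \frac{27656}{\left(-8\right) 13 + 25832} = - \frac{27656}{-104 + 25832} = - \frac{27656}{25728} = \left(-27656\right) \frac{1}{25728} = - \frac{3457}{3216}$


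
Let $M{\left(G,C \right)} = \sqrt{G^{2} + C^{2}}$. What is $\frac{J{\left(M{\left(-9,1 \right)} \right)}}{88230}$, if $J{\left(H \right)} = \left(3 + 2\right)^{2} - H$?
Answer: $\frac{5}{17646} - \frac{\sqrt{82}}{88230} \approx 0.00018072$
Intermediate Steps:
$M{\left(G,C \right)} = \sqrt{C^{2} + G^{2}}$
$J{\left(H \right)} = 25 - H$ ($J{\left(H \right)} = 5^{2} - H = 25 - H$)
$\frac{J{\left(M{\left(-9,1 \right)} \right)}}{88230} = \frac{25 - \sqrt{1^{2} + \left(-9\right)^{2}}}{88230} = \left(25 - \sqrt{1 + 81}\right) \frac{1}{88230} = \left(25 - \sqrt{82}\right) \frac{1}{88230} = \frac{5}{17646} - \frac{\sqrt{82}}{88230}$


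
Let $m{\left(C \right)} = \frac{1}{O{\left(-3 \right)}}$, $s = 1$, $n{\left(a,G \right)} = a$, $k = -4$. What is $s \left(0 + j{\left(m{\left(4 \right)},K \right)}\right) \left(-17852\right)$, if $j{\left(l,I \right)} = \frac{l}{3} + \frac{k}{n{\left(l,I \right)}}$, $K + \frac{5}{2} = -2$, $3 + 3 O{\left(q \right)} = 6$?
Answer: $\frac{196372}{3} \approx 65457.0$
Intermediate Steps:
$O{\left(q \right)} = 1$ ($O{\left(q \right)} = -1 + \frac{1}{3} \cdot 6 = -1 + 2 = 1$)
$K = - \frac{9}{2}$ ($K = - \frac{5}{2} - 2 = - \frac{9}{2} \approx -4.5$)
$m{\left(C \right)} = 1$ ($m{\left(C \right)} = 1^{-1} = 1$)
$j{\left(l,I \right)} = - \frac{4}{l} + \frac{l}{3}$ ($j{\left(l,I \right)} = \frac{l}{3} - \frac{4}{l} = - \frac{4}{l} + \frac{l}{3}$)
$s \left(0 + j{\left(m{\left(4 \right)},K \right)}\right) \left(-17852\right) = 1 \left(0 + \left(- \frac{4}{1} + \frac{1}{3} \cdot 1\right)\right) \left(-17852\right) = 1 \left(0 + \left(\left(-4\right) 1 + \frac{1}{3}\right)\right) \left(-17852\right) = 1 \left(0 + \left(-4 + \frac{1}{3}\right)\right) \left(-17852\right) = 1 \left(0 - \frac{11}{3}\right) \left(-17852\right) = 1 \left(- \frac{11}{3}\right) \left(-17852\right) = \left(- \frac{11}{3}\right) \left(-17852\right) = \frac{196372}{3}$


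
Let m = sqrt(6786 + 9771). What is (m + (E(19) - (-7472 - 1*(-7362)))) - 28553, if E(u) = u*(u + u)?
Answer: -27721 + sqrt(16557) ≈ -27592.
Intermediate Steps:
E(u) = 2*u**2 (E(u) = u*(2*u) = 2*u**2)
m = sqrt(16557) ≈ 128.67
(m + (E(19) - (-7472 - 1*(-7362)))) - 28553 = (sqrt(16557) + (2*19**2 - (-7472 - 1*(-7362)))) - 28553 = (sqrt(16557) + (2*361 - (-7472 + 7362))) - 28553 = (sqrt(16557) + (722 - 1*(-110))) - 28553 = (sqrt(16557) + (722 + 110)) - 28553 = (sqrt(16557) + 832) - 28553 = (832 + sqrt(16557)) - 28553 = -27721 + sqrt(16557)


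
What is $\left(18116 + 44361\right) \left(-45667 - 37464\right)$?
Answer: $-5193775487$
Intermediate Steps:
$\left(18116 + 44361\right) \left(-45667 - 37464\right) = 62477 \left(-83131\right) = -5193775487$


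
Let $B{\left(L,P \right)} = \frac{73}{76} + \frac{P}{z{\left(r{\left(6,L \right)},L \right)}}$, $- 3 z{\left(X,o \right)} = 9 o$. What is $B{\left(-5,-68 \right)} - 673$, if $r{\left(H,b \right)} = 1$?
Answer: $- \frac{771293}{1140} \approx -676.57$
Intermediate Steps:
$z{\left(X,o \right)} = - 3 o$ ($z{\left(X,o \right)} = - \frac{9 o}{3} = - 3 o$)
$B{\left(L,P \right)} = \frac{73}{76} - \frac{P}{3 L}$ ($B{\left(L,P \right)} = \frac{73}{76} + \frac{P}{\left(-3\right) L} = 73 \cdot \frac{1}{76} + P \left(- \frac{1}{3 L}\right) = \frac{73}{76} - \frac{P}{3 L}$)
$B{\left(-5,-68 \right)} - 673 = \left(\frac{73}{76} - - \frac{68}{3 \left(-5\right)}\right) - 673 = \left(\frac{73}{76} - \left(- \frac{68}{3}\right) \left(- \frac{1}{5}\right)\right) - 673 = \left(\frac{73}{76} - \frac{68}{15}\right) - 673 = - \frac{4073}{1140} - 673 = - \frac{771293}{1140}$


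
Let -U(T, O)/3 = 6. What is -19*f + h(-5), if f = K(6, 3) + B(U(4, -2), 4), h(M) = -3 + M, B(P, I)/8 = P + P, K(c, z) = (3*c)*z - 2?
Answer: 4476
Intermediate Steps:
U(T, O) = -18 (U(T, O) = -3*6 = -18)
K(c, z) = -2 + 3*c*z (K(c, z) = 3*c*z - 2 = -2 + 3*c*z)
B(P, I) = 16*P (B(P, I) = 8*(P + P) = 8*(2*P) = 16*P)
f = -236 (f = (-2 + 3*6*3) + 16*(-18) = (-2 + 54) - 288 = 52 - 288 = -236)
-19*f + h(-5) = -19*(-236) + (-3 - 5) = 4484 - 8 = 4476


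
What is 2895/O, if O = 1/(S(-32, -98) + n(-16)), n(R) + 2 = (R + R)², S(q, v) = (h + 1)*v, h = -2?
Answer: 3242400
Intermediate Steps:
S(q, v) = -v (S(q, v) = (-2 + 1)*v = -v)
n(R) = -2 + 4*R² (n(R) = -2 + (R + R)² = -2 + (2*R)² = -2 + 4*R²)
O = 1/1120 (O = 1/(-1*(-98) + (-2 + 4*(-16)²)) = 1/(98 + (-2 + 4*256)) = 1/(98 + (-2 + 1024)) = 1/(98 + 1022) = 1/1120 ≈ 0.00089286)
2895/O = 2895/(1/1120) = 2895*1120 = 3242400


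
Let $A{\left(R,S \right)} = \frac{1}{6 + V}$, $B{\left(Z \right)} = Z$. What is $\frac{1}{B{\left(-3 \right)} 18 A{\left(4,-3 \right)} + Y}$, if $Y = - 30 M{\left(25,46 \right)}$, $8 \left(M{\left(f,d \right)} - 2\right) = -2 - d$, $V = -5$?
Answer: $\frac{1}{66} \approx 0.015152$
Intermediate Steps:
$A{\left(R,S \right)} = 1$ ($A{\left(R,S \right)} = \frac{1}{6 - 5} = 1^{-1} = 1$)
$M{\left(f,d \right)} = \frac{7}{4} - \frac{d}{8}$ ($M{\left(f,d \right)} = 2 + \frac{-2 - d}{8} = 2 - \left(\frac{1}{4} + \frac{d}{8}\right) = \frac{7}{4} - \frac{d}{8}$)
$Y = 120$ ($Y = - 30 \left(\frac{7}{4} - \frac{23}{4}\right) = \left(-30\right) \left(-4\right) = 120$)
$\frac{1}{B{\left(-3 \right)} 18 A{\left(4,-3 \right)} + Y} = \frac{1}{\left(-3\right) 18 \cdot 1 + 120} = \frac{1}{\left(-54\right) 1 + 120} = \frac{1}{-54 + 120} = \frac{1}{66}$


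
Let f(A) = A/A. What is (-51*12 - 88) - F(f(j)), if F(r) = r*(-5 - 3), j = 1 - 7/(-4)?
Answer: -692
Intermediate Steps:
j = 11/4 (j = 1 - 7*(-¼) = 1 + 7/4 = 11/4 ≈ 2.7500)
f(A) = 1
F(r) = -8*r (F(r) = r*(-8) = -8*r)
(-51*12 - 88) - F(f(j)) = (-51*12 - 88) - (-8) = (-612 - 88) - 1*(-8) = -700 + 8 = -692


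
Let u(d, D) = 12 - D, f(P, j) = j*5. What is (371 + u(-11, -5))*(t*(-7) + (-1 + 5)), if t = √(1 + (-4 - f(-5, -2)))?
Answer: 1552 - 2716*√7 ≈ -5633.9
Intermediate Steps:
f(P, j) = 5*j
t = √7 (t = √(1 + (-4 - 5*(-2))) = √(1 + (-4 - 1*(-10))) = √(1 + (-4 + 10)) = √(1 + 6) = √7 ≈ 2.6458)
(371 + u(-11, -5))*(t*(-7) + (-1 + 5)) = (371 + (12 - 1*(-5)))*(√7*(-7) + (-1 + 5)) = (371 + (12 + 5))*(-7*√7 + 4) = (371 + 17)*(4 - 7*√7) = 388*(4 - 7*√7) = 1552 - 2716*√7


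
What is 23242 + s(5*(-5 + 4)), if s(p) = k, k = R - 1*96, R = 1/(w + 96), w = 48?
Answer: 3333025/144 ≈ 23146.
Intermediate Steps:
R = 1/144 (R = 1/(48 + 96) = 1/144 ≈ 0.0069444)
k = -13823/144 (k = 1/144 - 1*96 = 1/144 - 96 = -13823/144 ≈ -95.993)
s(p) = -13823/144
23242 + s(5*(-5 + 4)) = 23242 - 13823/144 = 3333025/144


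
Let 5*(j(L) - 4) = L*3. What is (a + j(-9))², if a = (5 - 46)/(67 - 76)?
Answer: 20164/2025 ≈ 9.9575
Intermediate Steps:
j(L) = 4 + 3*L/5 (j(L) = 4 + (L*3)/5 = 4 + (3*L)/5 = 4 + 3*L/5)
a = 41/9 (a = -41/(-9) = -41*(-⅑) = 41/9 ≈ 4.5556)
(a + j(-9))² = (41/9 + (4 + (⅗)*(-9)))² = (41/9 + (4 - 27/5))² = (41/9 - 7/5)² = (142/45)² = 20164/2025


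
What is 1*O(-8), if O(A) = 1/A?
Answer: -1/8 ≈ -0.12500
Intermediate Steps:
1*O(-8) = 1/(-8) = 1*(-1/8) = -1/8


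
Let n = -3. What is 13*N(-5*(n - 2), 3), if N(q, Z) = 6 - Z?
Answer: 39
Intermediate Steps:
13*N(-5*(n - 2), 3) = 13*(6 - 1*3) = 13*(6 - 3) = 13*3 = 39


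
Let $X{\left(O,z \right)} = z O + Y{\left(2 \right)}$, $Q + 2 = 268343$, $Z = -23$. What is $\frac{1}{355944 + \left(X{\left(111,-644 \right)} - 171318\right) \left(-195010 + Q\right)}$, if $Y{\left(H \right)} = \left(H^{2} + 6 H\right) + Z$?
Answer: $- \frac{1}{17805070835} \approx -5.6164 \cdot 10^{-11}$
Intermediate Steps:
$Q = 268341$ ($Q = -2 + 268343 = 268341$)
$Y{\left(H \right)} = -23 + H^{2} + 6 H$ ($Y{\left(H \right)} = \left(H^{2} + 6 H\right) - 23 = -23 + H^{2} + 6 H$)
$X{\left(O,z \right)} = -7 + O z$ ($X{\left(O,z \right)} = z O + \left(-23 + 2^{2} + 6 \cdot 2\right) = O z + \left(-23 + 4 + 12\right) = O z - 7 = -7 + O z$)
$\frac{1}{355944 + \left(X{\left(111,-644 \right)} - 171318\right) \left(-195010 + Q\right)} = \frac{1}{355944 + \left(\left(-7 + 111 \left(-644\right)\right) - 171318\right) \left(-195010 + 268341\right)} = \frac{1}{355944 + \left(\left(-7 - 71484\right) - 171318\right) 73331} = \frac{1}{355944 + \left(-71491 - 171318\right) 73331} = \frac{1}{355944 - 17805426779} = \frac{1}{-17805070835} = - \frac{1}{17805070835}$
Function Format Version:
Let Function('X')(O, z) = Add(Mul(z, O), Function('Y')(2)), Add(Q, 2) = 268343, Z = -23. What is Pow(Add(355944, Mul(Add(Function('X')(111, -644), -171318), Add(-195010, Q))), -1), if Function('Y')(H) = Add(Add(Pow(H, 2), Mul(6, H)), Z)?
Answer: Rational(-1, 17805070835) ≈ -5.6164e-11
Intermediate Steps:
Q = 268341 (Q = Add(-2, 268343) = 268341)
Function('Y')(H) = Add(-23, Pow(H, 2), Mul(6, H)) (Function('Y')(H) = Add(Add(Pow(H, 2), Mul(6, H)), -23) = Add(-23, Pow(H, 2), Mul(6, H)))
Function('X')(O, z) = Add(-7, Mul(O, z)) (Function('X')(O, z) = Add(Mul(z, O), Add(-23, Pow(2, 2), Mul(6, 2))) = Add(Mul(O, z), Add(-23, 4, 12)) = Add(Mul(O, z), -7) = Add(-7, Mul(O, z)))
Pow(Add(355944, Mul(Add(Function('X')(111, -644), -171318), Add(-195010, Q))), -1) = Pow(Add(355944, Mul(Add(Add(-7, Mul(111, -644)), -171318), Add(-195010, 268341))), -1) = Pow(Add(355944, Mul(Add(Add(-7, -71484), -171318), 73331)), -1) = Pow(Add(355944, Mul(Add(-71491, -171318), 73331)), -1) = Pow(Add(355944, Mul(-242809, 73331)), -1) = Pow(Add(355944, -17805426779), -1) = Pow(-17805070835, -1) = Rational(-1, 17805070835)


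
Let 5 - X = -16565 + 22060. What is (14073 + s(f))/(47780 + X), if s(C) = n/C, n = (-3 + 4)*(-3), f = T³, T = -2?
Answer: 112587/338320 ≈ 0.33278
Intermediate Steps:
X = -5490 (X = 5 - (-16565 + 22060) = 5 - 1*5495 = 5 - 5495 = -5490)
f = -8 (f = (-2)³ = -8)
n = -3 (n = 1*(-3) = -3)
s(C) = -3/C
(14073 + s(f))/(47780 + X) = (14073 - 3/(-8))/(47780 - 5490) = (14073 - 3*(-⅛))/42290 = (14073 + 3/8)*(1/42290) = (112587/8)*(1/42290) = 112587/338320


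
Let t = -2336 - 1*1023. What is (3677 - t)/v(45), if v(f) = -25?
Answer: -7036/25 ≈ -281.44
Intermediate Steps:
t = -3359 (t = -2336 - 1023 = -3359)
(3677 - t)/v(45) = (3677 - 1*(-3359))/(-25) = (3677 + 3359)*(-1/25) = 7036*(-1/25) = -7036/25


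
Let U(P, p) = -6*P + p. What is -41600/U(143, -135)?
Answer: 41600/993 ≈ 41.893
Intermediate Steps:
U(P, p) = p - 6*P
-41600/U(143, -135) = -41600/(-135 - 6*143) = -41600/(-135 - 858) = -41600/(-993) = -41600*(-1/993) = 41600/993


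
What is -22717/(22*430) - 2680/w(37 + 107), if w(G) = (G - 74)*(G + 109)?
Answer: -353447/138460 ≈ -2.5527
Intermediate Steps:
w(G) = (-74 + G)*(109 + G)
-22717/(22*430) - 2680/w(37 + 107) = -22717/(22*430) - 2680/(-8066 + (37 + 107)² + 35*(37 + 107)) = -22717/9460 - 2680/(-8066 + 144² + 35*144) = -22717*1/9460 - 2680/(-8066 + 20736 + 5040) = -22717/9460 - 2680/17710 = -22717/9460 - 2680*1/17710 = -22717/9460 - 268/1771 = -353447/138460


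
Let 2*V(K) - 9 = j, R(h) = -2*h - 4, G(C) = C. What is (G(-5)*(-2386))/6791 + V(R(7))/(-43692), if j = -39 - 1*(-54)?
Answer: 43430339/24726031 ≈ 1.7565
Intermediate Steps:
j = 15 (j = -39 + 54 = 15)
R(h) = -4 - 2*h
V(K) = 12 (V(K) = 9/2 + (½)*15 = 9/2 + 15/2 = 12)
(G(-5)*(-2386))/6791 + V(R(7))/(-43692) = -5*(-2386)/6791 + 12/(-43692) = 11930*(1/6791) + 12*(-1/43692) = 11930/6791 - 1/3641 = 43430339/24726031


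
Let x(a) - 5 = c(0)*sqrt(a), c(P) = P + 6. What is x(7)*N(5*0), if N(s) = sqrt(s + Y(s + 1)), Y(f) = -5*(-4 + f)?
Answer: sqrt(15)*(5 + 6*sqrt(7)) ≈ 80.847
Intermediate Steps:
Y(f) = 20 - 5*f
c(P) = 6 + P
N(s) = sqrt(15 - 4*s) (N(s) = sqrt(s + (20 - 5*(s + 1))) = sqrt(s + (20 - 5*(1 + s))) = sqrt(s + (20 + (-5 - 5*s))) = sqrt(s + (15 - 5*s)) = sqrt(15 - 4*s))
x(a) = 5 + 6*sqrt(a) (x(a) = 5 + (6 + 0)*sqrt(a) = 5 + 6*sqrt(a))
x(7)*N(5*0) = (5 + 6*sqrt(7))*sqrt(15 - 20*0) = (5 + 6*sqrt(7))*sqrt(15 - 4*0) = (5 + 6*sqrt(7))*sqrt(15 + 0) = (5 + 6*sqrt(7))*sqrt(15) = sqrt(15)*(5 + 6*sqrt(7))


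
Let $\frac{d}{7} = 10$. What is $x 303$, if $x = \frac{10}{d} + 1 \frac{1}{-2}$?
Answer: $- \frac{1515}{14} \approx -108.21$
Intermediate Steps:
$d = 70$ ($d = 7 \cdot 10 = 70$)
$x = - \frac{5}{14}$ ($x = \frac{10}{70} + 1 \frac{1}{-2} = 10 \cdot \frac{1}{70} + 1 \left(- \frac{1}{2}\right) = \frac{1}{7} - \frac{1}{2} = - \frac{5}{14} \approx -0.35714$)
$x 303 = \left(- \frac{5}{14}\right) 303 = - \frac{1515}{14}$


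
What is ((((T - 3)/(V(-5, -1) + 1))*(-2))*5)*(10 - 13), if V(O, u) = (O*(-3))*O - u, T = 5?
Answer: -60/73 ≈ -0.82192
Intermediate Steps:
V(O, u) = -u - 3*O² (V(O, u) = (-3*O)*O - u = -3*O² - u = -u - 3*O²)
((((T - 3)/(V(-5, -1) + 1))*(-2))*5)*(10 - 13) = ((((5 - 3)/((-1*(-1) - 3*(-5)²) + 1))*(-2))*5)*(10 - 13) = (((2/((1 - 3*25) + 1))*(-2))*5)*(-3) = (((2/((1 - 75) + 1))*(-2))*5)*(-3) = (((2/(-74 + 1))*(-2))*5)*(-3) = (((2/(-73))*(-2))*5)*(-3) = (((2*(-1/73))*(-2))*5)*(-3) = (-2/73*(-2)*5)*(-3) = ((4/73)*5)*(-3) = (20/73)*(-3) = -60/73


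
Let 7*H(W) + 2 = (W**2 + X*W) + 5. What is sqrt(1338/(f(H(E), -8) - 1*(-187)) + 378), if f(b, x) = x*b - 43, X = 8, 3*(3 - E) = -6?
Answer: sqrt(5357982)/116 ≈ 19.955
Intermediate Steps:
E = 5 (E = 3 - 1/3*(-6) = 3 + 2 = 5)
H(W) = 3/7 + W**2/7 + 8*W/7 (H(W) = -2/7 + ((W**2 + 8*W) + 5)/7 = -2/7 + (5 + W**2 + 8*W)/7 = -2/7 + (5/7 + W**2/7 + 8*W/7) = 3/7 + W**2/7 + 8*W/7)
f(b, x) = -43 + b*x (f(b, x) = b*x - 43 = -43 + b*x)
sqrt(1338/(f(H(E), -8) - 1*(-187)) + 378) = sqrt(1338/((-43 + (3/7 + (1/7)*5**2 + (8/7)*5)*(-8)) - 1*(-187)) + 378) = sqrt(1338/((-43 + (3/7 + (1/7)*25 + 40/7)*(-8)) + 187) + 378) = sqrt(1338/((-43 + (3/7 + 25/7 + 40/7)*(-8)) + 187) + 378) = sqrt(1338/((-43 + (68/7)*(-8)) + 187) + 378) = sqrt(1338/((-43 - 544/7) + 187) + 378) = sqrt(1338/(-845/7 + 187) + 378) = sqrt(1338/(464/7) + 378) = sqrt(1338*(7/464) + 378) = sqrt(4683/232 + 378) = sqrt(92379/232) = sqrt(5357982)/116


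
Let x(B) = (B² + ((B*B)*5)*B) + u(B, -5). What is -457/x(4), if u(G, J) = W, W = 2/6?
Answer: -1371/1009 ≈ -1.3588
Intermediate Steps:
W = ⅓ (W = 2*(⅙) = ⅓ ≈ 0.33333)
u(G, J) = ⅓
x(B) = ⅓ + B² + 5*B³ (x(B) = (B² + ((B*B)*5)*B) + ⅓ = (B² + (B²*5)*B) + ⅓ = (B² + (5*B²)*B) + ⅓ = (B² + 5*B³) + ⅓ = ⅓ + B² + 5*B³)
-457/x(4) = -457/(⅓ + 4² + 5*4³) = -457/(⅓ + 16 + 5*64) = -457/(⅓ + 16 + 320) = -457/1009/3 = -457*3/1009 = -1371/1009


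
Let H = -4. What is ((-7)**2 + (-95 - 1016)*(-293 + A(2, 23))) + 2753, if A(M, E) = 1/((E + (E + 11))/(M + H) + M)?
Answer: 17403447/53 ≈ 3.2837e+5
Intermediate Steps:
A(M, E) = 1/(M + (11 + 2*E)/(-4 + M)) (A(M, E) = 1/((E + (E + 11))/(M - 4) + M) = 1/((E + (11 + E))/(-4 + M) + M) = 1/((11 + 2*E)/(-4 + M) + M) = 1/(M + (11 + 2*E)/(-4 + M)))
((-7)**2 + (-95 - 1016)*(-293 + A(2, 23))) + 2753 = ((-7)**2 + (-95 - 1016)*(-293 + (-4 + 2)/(11 + 2**2 - 4*2 + 2*23))) + 2753 = (49 - 1111*(-293 - 2/(11 + 4 - 8 + 46))) + 2753 = (49 - 1111*(-293 - 2/53)) + 2753 = (49 - 1111*(-15531/53)) + 2753 = (49 + 17254941/53) + 2753 = 17257538/53 + 2753 = 17403447/53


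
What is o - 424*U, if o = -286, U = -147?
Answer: 62042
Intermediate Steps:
o - 424*U = -286 - 424*(-147) = -286 + 62328 = 62042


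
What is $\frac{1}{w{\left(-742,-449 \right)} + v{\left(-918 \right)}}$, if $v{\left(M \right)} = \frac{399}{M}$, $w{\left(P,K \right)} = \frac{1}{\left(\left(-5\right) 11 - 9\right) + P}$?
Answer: $- \frac{61659}{26876} \approx -2.2942$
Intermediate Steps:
$w{\left(P,K \right)} = \frac{1}{-64 + P}$ ($w{\left(P,K \right)} = \frac{1}{\left(-55 - 9\right) + P} = \frac{1}{-64 + P}$)
$\frac{1}{w{\left(-742,-449 \right)} + v{\left(-918 \right)}} = \frac{1}{\frac{1}{-64 - 742} + \frac{399}{-918}} = \frac{1}{\frac{1}{-806} + 399 \left(- \frac{1}{918}\right)} = \frac{1}{- \frac{1}{806} - \frac{133}{306}} = \frac{1}{- \frac{26876}{61659}} = - \frac{61659}{26876}$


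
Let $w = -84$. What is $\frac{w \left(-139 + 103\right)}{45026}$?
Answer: $\frac{1512}{22513} \approx 0.067161$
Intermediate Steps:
$\frac{w \left(-139 + 103\right)}{45026} = \frac{\left(-84\right) \left(-139 + 103\right)}{45026} = \left(-84\right) \left(-36\right) \frac{1}{45026} = 3024 \cdot \frac{1}{45026} = \frac{1512}{22513}$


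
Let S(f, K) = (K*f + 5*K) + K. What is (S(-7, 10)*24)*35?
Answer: -8400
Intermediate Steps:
S(f, K) = 6*K + K*f (S(f, K) = (5*K + K*f) + K = 6*K + K*f)
(S(-7, 10)*24)*35 = ((10*(6 - 7))*24)*35 = ((10*(-1))*24)*35 = -10*24*35 = -240*35 = -8400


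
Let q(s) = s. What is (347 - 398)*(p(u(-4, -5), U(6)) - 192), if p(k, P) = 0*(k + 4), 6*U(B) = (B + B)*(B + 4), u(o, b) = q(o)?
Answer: 9792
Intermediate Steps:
u(o, b) = o
U(B) = B*(4 + B)/3 (U(B) = ((B + B)*(B + 4))/6 = ((2*B)*(4 + B))/6 = (2*B*(4 + B))/6 = B*(4 + B)/3)
p(k, P) = 0 (p(k, P) = 0*(4 + k) = 0)
(347 - 398)*(p(u(-4, -5), U(6)) - 192) = (347 - 398)*(0 - 192) = -51*(-192) = 9792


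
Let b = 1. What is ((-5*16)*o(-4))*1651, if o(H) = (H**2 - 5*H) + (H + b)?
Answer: -4358640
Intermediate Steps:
o(H) = 1 + H**2 - 4*H (o(H) = (H**2 - 5*H) + (H + 1) = (H**2 - 5*H) + (1 + H) = 1 + H**2 - 4*H)
((-5*16)*o(-4))*1651 = ((-5*16)*(1 + (-4)**2 - 4*(-4)))*1651 = -80*(1 + 16 + 16)*1651 = -80*33*1651 = -2640*1651 = -4358640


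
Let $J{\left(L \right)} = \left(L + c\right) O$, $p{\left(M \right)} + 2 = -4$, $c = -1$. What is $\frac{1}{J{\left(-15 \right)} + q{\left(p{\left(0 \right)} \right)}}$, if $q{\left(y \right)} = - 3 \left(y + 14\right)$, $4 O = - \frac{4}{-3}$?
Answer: $- \frac{3}{88} \approx -0.034091$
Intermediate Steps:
$O = \frac{1}{3}$ ($O = \frac{\left(-4\right) \frac{1}{-3}}{4} = \frac{\left(-4\right) \left(- \frac{1}{3}\right)}{4} = \frac{1}{4} \cdot \frac{4}{3} = \frac{1}{3} \approx 0.33333$)
$p{\left(M \right)} = -6$ ($p{\left(M \right)} = -2 - 4 = -6$)
$q{\left(y \right)} = -42 - 3 y$ ($q{\left(y \right)} = - 3 \left(14 + y\right) = -42 - 3 y$)
$J{\left(L \right)} = - \frac{1}{3} + \frac{L}{3}$ ($J{\left(L \right)} = \left(L - 1\right) \frac{1}{3} = \left(-1 + L\right) \frac{1}{3} = - \frac{1}{3} + \frac{L}{3}$)
$\frac{1}{J{\left(-15 \right)} + q{\left(p{\left(0 \right)} \right)}} = \frac{1}{\left(- \frac{1}{3} + \frac{1}{3} \left(-15\right)\right) - 24} = \frac{1}{\left(- \frac{1}{3} - 5\right) + \left(-42 + 18\right)} = \frac{1}{- \frac{16}{3} - 24} = \frac{1}{- \frac{88}{3}} = - \frac{3}{88}$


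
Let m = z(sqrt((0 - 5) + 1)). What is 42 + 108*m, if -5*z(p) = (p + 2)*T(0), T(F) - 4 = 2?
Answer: -1086/5 - 1296*I/5 ≈ -217.2 - 259.2*I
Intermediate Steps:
T(F) = 6 (T(F) = 4 + 2 = 6)
z(p) = -12/5 - 6*p/5 (z(p) = -(p + 2)*6/5 = -(2 + p)*6/5 = -(12 + 6*p)/5 = -12/5 - 6*p/5)
m = -12/5 - 12*I/5 (m = -12/5 - 6*sqrt((0 - 5) + 1)/5 = -12/5 - 6*sqrt(-5 + 1)/5 = -12/5 - 12*I/5 ≈ -2.4 - 2.4*I)
42 + 108*m = 42 + 108*(-12/5 - 12*I/5) = 42 + (-1296/5 - 1296*I/5) = -1086/5 - 1296*I/5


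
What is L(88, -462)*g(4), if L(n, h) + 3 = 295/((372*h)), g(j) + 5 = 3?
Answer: 515887/85932 ≈ 6.0034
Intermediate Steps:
g(j) = -2 (g(j) = -5 + 3 = -2)
L(n, h) = -3 + 295/(372*h) (L(n, h) = -3 + 295/((372*h)) = -3 + 295*(1/(372*h)) = -3 + 295/(372*h))
L(88, -462)*g(4) = (-3 + (295/372)/(-462))*(-2) = (-3 + (295/372)*(-1/462))*(-2) = (-3 - 295/171864)*(-2) = -515887/171864*(-2) = 515887/85932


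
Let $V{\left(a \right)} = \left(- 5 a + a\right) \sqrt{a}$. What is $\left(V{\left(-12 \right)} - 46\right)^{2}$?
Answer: $-25532 - 8832 i \sqrt{3} \approx -25532.0 - 15297.0 i$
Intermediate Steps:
$V{\left(a \right)} = - 4 a^{\frac{3}{2}}$ ($V{\left(a \right)} = - 4 a \sqrt{a} = - 4 a^{\frac{3}{2}}$)
$\left(V{\left(-12 \right)} - 46\right)^{2} = \left(- 4 \left(-12\right)^{\frac{3}{2}} - 46\right)^{2} = \left(- 4 \left(- 24 i \sqrt{3}\right) - 46\right)^{2} = \left(96 i \sqrt{3} - 46\right)^{2} = \left(-46 + 96 i \sqrt{3}\right)^{2}$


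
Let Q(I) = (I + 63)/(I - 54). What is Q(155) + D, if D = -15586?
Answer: -1573968/101 ≈ -15584.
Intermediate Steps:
Q(I) = (63 + I)/(-54 + I)
Q(155) + D = (63 + 155)/(-54 + 155) - 15586 = 218/101 - 15586 = -1573968/101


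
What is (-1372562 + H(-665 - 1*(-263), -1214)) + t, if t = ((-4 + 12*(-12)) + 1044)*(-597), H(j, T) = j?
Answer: -1907876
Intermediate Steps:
t = -534912 (t = ((-4 - 144) + 1044)*(-597) = (-148 + 1044)*(-597) = 896*(-597) = -534912)
(-1372562 + H(-665 - 1*(-263), -1214)) + t = (-1372562 + (-665 - 1*(-263))) - 534912 = (-1372562 + (-665 + 263)) - 534912 = (-1372562 - 402) - 534912 = -1372964 - 534912 = -1907876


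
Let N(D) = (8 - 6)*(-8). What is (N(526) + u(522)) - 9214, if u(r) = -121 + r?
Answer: -8829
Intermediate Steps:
N(D) = -16 (N(D) = 2*(-8) = -16)
(N(526) + u(522)) - 9214 = (-16 + (-121 + 522)) - 9214 = (-16 + 401) - 9214 = 385 - 9214 = -8829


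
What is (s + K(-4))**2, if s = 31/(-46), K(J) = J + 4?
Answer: 961/2116 ≈ 0.45416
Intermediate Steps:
K(J) = 4 + J
s = -31/46 (s = 31*(-1/46) = -31/46 ≈ -0.67391)
(s + K(-4))**2 = (-31/46 + (4 - 4))**2 = (-31/46 + 0)**2 = (-31/46)**2 = 961/2116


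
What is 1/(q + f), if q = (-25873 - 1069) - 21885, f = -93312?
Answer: -1/142139 ≈ -7.0354e-6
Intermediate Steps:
q = -48827 (q = -26942 - 21885 = -48827)
1/(q + f) = 1/(-48827 - 93312) = 1/(-142139) = -1/142139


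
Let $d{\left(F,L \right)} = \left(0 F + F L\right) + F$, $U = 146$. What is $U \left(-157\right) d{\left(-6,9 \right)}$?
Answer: $1375320$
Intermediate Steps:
$d{\left(F,L \right)} = F + F L$ ($d{\left(F,L \right)} = \left(0 + F L\right) + F = F L + F = F + F L$)
$U \left(-157\right) d{\left(-6,9 \right)} = 146 \left(-157\right) \left(- 6 \left(1 + 9\right)\right) = - 22922 \left(\left(-6\right) 10\right) = \left(-22922\right) \left(-60\right) = 1375320$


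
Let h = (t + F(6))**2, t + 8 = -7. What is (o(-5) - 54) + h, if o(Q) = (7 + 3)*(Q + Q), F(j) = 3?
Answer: -10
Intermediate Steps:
t = -15 (t = -8 - 7 = -15)
o(Q) = 20*Q (o(Q) = 10*(2*Q) = 20*Q)
h = 144 (h = (-15 + 3)**2 = (-12)**2 = 144)
(o(-5) - 54) + h = (20*(-5) - 54) + 144 = (-100 - 54) + 144 = -154 + 144 = -10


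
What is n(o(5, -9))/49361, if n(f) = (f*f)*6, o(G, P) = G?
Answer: 150/49361 ≈ 0.0030388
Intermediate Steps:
n(f) = 6*f² (n(f) = f²*6 = 6*f²)
n(o(5, -9))/49361 = (6*5²)/49361 = (6*25)*(1/49361) = 150*(1/49361) = 150/49361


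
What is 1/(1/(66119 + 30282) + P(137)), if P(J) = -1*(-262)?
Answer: 96401/25257063 ≈ 0.0038168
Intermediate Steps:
P(J) = 262
1/(1/(66119 + 30282) + P(137)) = 1/(1/(66119 + 30282) + 262) = 1/(1/96401 + 262) = 1/(25257063/96401) = 96401/25257063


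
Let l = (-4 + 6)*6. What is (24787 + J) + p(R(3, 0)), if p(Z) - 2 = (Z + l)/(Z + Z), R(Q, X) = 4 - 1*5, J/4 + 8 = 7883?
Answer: 112567/2 ≈ 56284.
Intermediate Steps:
l = 12 (l = 2*6 = 12)
J = 31500 (J = -32 + 4*7883 = -32 + 31532 = 31500)
R(Q, X) = -1 (R(Q, X) = 4 - 5 = -1)
p(Z) = 2 + (12 + Z)/(2*Z) (p(Z) = 2 + (Z + 12)/(Z + Z) = 2 + (12 + Z)/((2*Z)) = 2 + (12 + Z)*(1/(2*Z)) = 2 + (12 + Z)/(2*Z))
(24787 + J) + p(R(3, 0)) = (24787 + 31500) + (5/2 + 6/(-1)) = 56287 + (5/2 + 6*(-1)) = 56287 + (5/2 - 6) = 56287 - 7/2 = 112567/2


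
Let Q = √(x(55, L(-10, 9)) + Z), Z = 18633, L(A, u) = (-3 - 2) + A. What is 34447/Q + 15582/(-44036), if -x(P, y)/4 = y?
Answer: -7791/22018 + 34447*√2077/6231 ≈ 251.59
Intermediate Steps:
L(A, u) = -5 + A
x(P, y) = -4*y
Q = 3*√2077 (Q = √(-4*(-5 - 10) + 18633) = √(-4*(-15) + 18633) = √(60 + 18633) = √18693 = 3*√2077 ≈ 136.72)
34447/Q + 15582/(-44036) = 34447/((3*√2077)) + 15582/(-44036) = 34447*(√2077/6231) + 15582*(-1/44036) = 34447*√2077/6231 - 7791/22018 = -7791/22018 + 34447*√2077/6231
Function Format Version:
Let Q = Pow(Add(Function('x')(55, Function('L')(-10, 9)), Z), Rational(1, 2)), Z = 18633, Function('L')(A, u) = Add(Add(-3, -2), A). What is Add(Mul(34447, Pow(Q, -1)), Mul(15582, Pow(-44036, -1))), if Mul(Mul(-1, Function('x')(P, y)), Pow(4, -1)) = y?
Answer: Add(Rational(-7791, 22018), Mul(Rational(34447, 6231), Pow(2077, Rational(1, 2)))) ≈ 251.59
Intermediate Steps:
Function('L')(A, u) = Add(-5, A)
Function('x')(P, y) = Mul(-4, y)
Q = Mul(3, Pow(2077, Rational(1, 2))) (Q = Pow(Add(Mul(-4, Add(-5, -10)), 18633), Rational(1, 2)) = Pow(Add(Mul(-4, -15), 18633), Rational(1, 2)) = Pow(Add(60, 18633), Rational(1, 2)) = Pow(18693, Rational(1, 2)) = Mul(3, Pow(2077, Rational(1, 2))) ≈ 136.72)
Add(Mul(34447, Pow(Q, -1)), Mul(15582, Pow(-44036, -1))) = Add(Mul(34447, Pow(Mul(3, Pow(2077, Rational(1, 2))), -1)), Mul(15582, Pow(-44036, -1))) = Add(Mul(34447, Mul(Rational(1, 6231), Pow(2077, Rational(1, 2)))), Mul(15582, Rational(-1, 44036))) = Add(Mul(Rational(34447, 6231), Pow(2077, Rational(1, 2))), Rational(-7791, 22018)) = Add(Rational(-7791, 22018), Mul(Rational(34447, 6231), Pow(2077, Rational(1, 2))))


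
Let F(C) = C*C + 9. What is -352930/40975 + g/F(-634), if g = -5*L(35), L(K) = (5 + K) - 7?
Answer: -5674890733/658820635 ≈ -8.6137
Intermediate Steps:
L(K) = -2 + K
g = -165 (g = -5*(-2 + 35) = -5*33 = -165)
F(C) = 9 + C² (F(C) = C² + 9 = 9 + C²)
-352930/40975 + g/F(-634) = -352930/40975 - 165/(9 + (-634)²) = -352930*1/40975 - 165/(9 + 401956) = -70586/8195 - 165/401965 = -70586/8195 - 165*1/401965 = -70586/8195 - 33/80393 = -5674890733/658820635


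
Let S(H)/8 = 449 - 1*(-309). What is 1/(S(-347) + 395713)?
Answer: 1/401777 ≈ 2.4889e-6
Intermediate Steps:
S(H) = 6064 (S(H) = 8*(449 - 1*(-309)) = 8*(449 + 309) = 8*758 = 6064)
1/(S(-347) + 395713) = 1/(6064 + 395713) = 1/401777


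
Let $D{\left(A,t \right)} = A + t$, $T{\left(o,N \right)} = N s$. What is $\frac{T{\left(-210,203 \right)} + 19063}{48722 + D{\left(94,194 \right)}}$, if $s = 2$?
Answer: $\frac{19469}{49010} \approx 0.39725$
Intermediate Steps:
$T{\left(o,N \right)} = 2 N$ ($T{\left(o,N \right)} = N 2 = 2 N$)
$\frac{T{\left(-210,203 \right)} + 19063}{48722 + D{\left(94,194 \right)}} = \frac{2 \cdot 203 + 19063}{48722 + \left(94 + 194\right)} = \frac{406 + 19063}{48722 + 288} = \frac{19469}{49010}$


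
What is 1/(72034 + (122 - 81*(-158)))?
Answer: 1/84954 ≈ 1.1771e-5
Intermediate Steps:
1/(72034 + (122 - 81*(-158))) = 1/(72034 + (122 + 12798)) = 1/(72034 + 12920) = 1/84954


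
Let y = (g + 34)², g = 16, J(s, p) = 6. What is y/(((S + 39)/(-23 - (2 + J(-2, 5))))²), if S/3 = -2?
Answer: 2402500/1089 ≈ 2206.2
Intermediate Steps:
S = -6 (S = 3*(-2) = -6)
y = 2500 (y = (16 + 34)² = 50² = 2500)
y/(((S + 39)/(-23 - (2 + J(-2, 5))))²) = 2500/(((-6 + 39)/(-23 - (2 + 6)))²) = 2500/((33/(-23 - 1*8))²) = 2500/((33/(-23 - 8))²) = 2500/((33/(-31))²) = 2500/((33*(-1/31))²) = 2500/((-33/31)²) = 2500/(1089/961) = 2500*(961/1089) = 2402500/1089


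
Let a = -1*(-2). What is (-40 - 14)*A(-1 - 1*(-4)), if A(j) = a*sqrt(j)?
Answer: -108*sqrt(3) ≈ -187.06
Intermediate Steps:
a = 2
A(j) = 2*sqrt(j)
(-40 - 14)*A(-1 - 1*(-4)) = (-40 - 14)*(2*sqrt(-1 - 1*(-4))) = -108*sqrt(-1 + 4) = -108*sqrt(3)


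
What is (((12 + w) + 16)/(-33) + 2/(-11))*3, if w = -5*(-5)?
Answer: -59/11 ≈ -5.3636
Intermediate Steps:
w = 25
(((12 + w) + 16)/(-33) + 2/(-11))*3 = (((12 + 25) + 16)/(-33) + 2/(-11))*3 = ((37 + 16)*(-1/33) + 2*(-1/11))*3 = (53*(-1/33) - 2/11)*3 = (-53/33 - 2/11)*3 = -59/33*3 = -59/11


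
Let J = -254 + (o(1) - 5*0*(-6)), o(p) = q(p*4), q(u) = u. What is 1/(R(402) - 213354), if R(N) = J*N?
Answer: -1/313854 ≈ -3.1862e-6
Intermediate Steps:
o(p) = 4*p (o(p) = p*4 = 4*p)
J = -250 (J = -254 + (4*1 - 5*0*(-6)) = -254 + (4 + 0*(-6)) = -254 + (4 + 0) = -254 + 4 = -250)
R(N) = -250*N
1/(R(402) - 213354) = 1/(-250*402 - 213354) = 1/(-100500 - 213354) = 1/(-313854) = -1/313854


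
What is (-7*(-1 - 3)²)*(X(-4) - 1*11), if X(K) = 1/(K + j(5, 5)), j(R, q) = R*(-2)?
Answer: 1240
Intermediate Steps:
j(R, q) = -2*R
X(K) = 1/(-10 + K) (X(K) = 1/(K - 2*5) = 1/(K - 10) = 1/(-10 + K))
(-7*(-1 - 3)²)*(X(-4) - 1*11) = (-7*(-1 - 3)²)*(1/(-10 - 4) - 1*11) = (-7*(-4)²)*(1/(-14) - 11) = (-7*16)*(-1/14 - 11) = -112*(-155/14) = 1240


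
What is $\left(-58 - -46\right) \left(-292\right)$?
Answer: $3504$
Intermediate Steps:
$\left(-58 - -46\right) \left(-292\right) = \left(-58 + 46\right) \left(-292\right) = \left(-12\right) \left(-292\right) = 3504$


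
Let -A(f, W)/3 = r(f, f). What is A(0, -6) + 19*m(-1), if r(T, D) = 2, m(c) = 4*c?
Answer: -82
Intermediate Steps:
A(f, W) = -6 (A(f, W) = -3*2 = -6)
A(0, -6) + 19*m(-1) = -6 + 19*(4*(-1)) = -6 + 19*(-4) = -6 - 76 = -82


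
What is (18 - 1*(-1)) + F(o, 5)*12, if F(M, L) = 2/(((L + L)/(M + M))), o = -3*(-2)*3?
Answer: 527/5 ≈ 105.40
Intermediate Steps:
o = 18 (o = 6*3 = 18)
F(M, L) = 2*M/L (F(M, L) = 2/(((2*L)/((2*M)))) = 2/(((2*L)*(1/(2*M)))) = 2/((L/M)) = 2*(M/L) = 2*M/L)
(18 - 1*(-1)) + F(o, 5)*12 = (18 - 1*(-1)) + (2*18/5)*12 = (18 + 1) + (2*18*(1/5))*12 = 19 + (36/5)*12 = 19 + 432/5 = 527/5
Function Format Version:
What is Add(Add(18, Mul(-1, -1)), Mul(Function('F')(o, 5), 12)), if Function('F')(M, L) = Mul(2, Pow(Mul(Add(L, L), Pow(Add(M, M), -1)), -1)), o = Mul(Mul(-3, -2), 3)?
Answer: Rational(527, 5) ≈ 105.40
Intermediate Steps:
o = 18 (o = Mul(6, 3) = 18)
Function('F')(M, L) = Mul(2, M, Pow(L, -1)) (Function('F')(M, L) = Mul(2, Pow(Mul(Mul(2, L), Pow(Mul(2, M), -1)), -1)) = Mul(2, Pow(Mul(Mul(2, L), Mul(Rational(1, 2), Pow(M, -1))), -1)) = Mul(2, Pow(Mul(L, Pow(M, -1)), -1)) = Mul(2, Mul(M, Pow(L, -1))) = Mul(2, M, Pow(L, -1)))
Add(Add(18, Mul(-1, -1)), Mul(Function('F')(o, 5), 12)) = Add(Add(18, Mul(-1, -1)), Mul(Mul(2, 18, Pow(5, -1)), 12)) = Add(Add(18, 1), Mul(Mul(2, 18, Rational(1, 5)), 12)) = Add(19, Mul(Rational(36, 5), 12)) = Add(19, Rational(432, 5)) = Rational(527, 5)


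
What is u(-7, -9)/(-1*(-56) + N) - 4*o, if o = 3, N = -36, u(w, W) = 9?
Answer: -231/20 ≈ -11.550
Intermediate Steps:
u(-7, -9)/(-1*(-56) + N) - 4*o = 9/(-1*(-56) - 36) - 4*3 = 9/(56 - 36) - 12 = 9/20 - 12 = -231/20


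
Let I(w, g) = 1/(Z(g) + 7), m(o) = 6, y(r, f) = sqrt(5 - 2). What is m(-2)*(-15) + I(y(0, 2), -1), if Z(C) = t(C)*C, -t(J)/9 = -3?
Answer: -1801/20 ≈ -90.050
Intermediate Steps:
t(J) = 27 (t(J) = -9*(-3) = 27)
y(r, f) = sqrt(3)
Z(C) = 27*C
I(w, g) = 1/(7 + 27*g) (I(w, g) = 1/(27*g + 7) = 1/(7 + 27*g))
m(-2)*(-15) + I(y(0, 2), -1) = 6*(-15) + 1/(7 + 27*(-1)) = -90 + 1/(7 - 27) = -90 + 1/(-20) = -90 - 1/20 = -1801/20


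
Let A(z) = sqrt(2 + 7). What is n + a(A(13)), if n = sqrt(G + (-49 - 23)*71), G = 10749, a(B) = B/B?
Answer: 1 + sqrt(5637) ≈ 76.080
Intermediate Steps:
A(z) = 3 (A(z) = sqrt(9) = 3)
a(B) = 1
n = sqrt(5637) (n = sqrt(10749 + (-49 - 23)*71) = sqrt(10749 - 72*71) = sqrt(10749 - 5112) = sqrt(5637) ≈ 75.080)
n + a(A(13)) = sqrt(5637) + 1 = 1 + sqrt(5637)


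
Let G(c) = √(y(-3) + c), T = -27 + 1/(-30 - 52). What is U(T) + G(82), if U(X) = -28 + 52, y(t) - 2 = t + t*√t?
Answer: 24 + √(81 - 3*I*√3) ≈ 33.005 - 0.28853*I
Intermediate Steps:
y(t) = 2 + t + t^(3/2) (y(t) = 2 + (t + t*√t) = 2 + (t + t^(3/2)) = 2 + t + t^(3/2))
T = -2215/82 (T = -27 + 1/(-82) = -27 - 1/82 = -2215/82 ≈ -27.012)
G(c) = √(-1 + c - 3*I*√3) (G(c) = √((2 - 3 + (-3)^(3/2)) + c) = √((2 - 3 - 3*I*√3) + c) = √((-1 - 3*I*√3) + c) = √(-1 + c - 3*I*√3))
U(X) = 24
U(T) + G(82) = 24 + √(-1 + 82 - 3*I*√3) = 24 + √(81 - 3*I*√3)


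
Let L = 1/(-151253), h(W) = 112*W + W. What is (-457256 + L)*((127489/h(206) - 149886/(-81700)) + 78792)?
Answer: -1295578003671283359924169/35956857648475 ≈ -3.6031e+10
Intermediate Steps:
h(W) = 113*W
L = -1/151253 ≈ -6.6114e-6
(-457256 + L)*((127489/h(206) - 149886/(-81700)) + 78792) = (-457256 - 1/151253)*((127489/((113*206)) - 149886/(-81700)) + 78792) = -69161341769*((127489/23278 - 149886*(-1/81700)) + 78792)/151253 = -69161341769*((127489*(1/23278) + 74943/40850) + 78792)/151253 = -69161341769*((127489/23278 + 74943/40850) + 78792)/151253 = -69161341769*(1738112201/237726575 + 78792)/151253 = -69161341769/151253*18732690409601/237726575 = -1295578003671283359924169/35956857648475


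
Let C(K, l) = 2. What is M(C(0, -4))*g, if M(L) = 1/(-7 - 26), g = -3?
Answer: 1/11 ≈ 0.090909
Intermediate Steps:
M(L) = -1/33 (M(L) = 1/(-33) = -1/33)
M(C(0, -4))*g = -1/33*(-3) = 1/11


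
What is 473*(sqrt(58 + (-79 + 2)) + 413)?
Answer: 195349 + 473*I*sqrt(19) ≈ 1.9535e+5 + 2061.8*I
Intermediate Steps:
473*(sqrt(58 + (-79 + 2)) + 413) = 473*(sqrt(58 - 77) + 413) = 473*(sqrt(-19) + 413) = 473*(I*sqrt(19) + 413) = 473*(413 + I*sqrt(19)) = 195349 + 473*I*sqrt(19)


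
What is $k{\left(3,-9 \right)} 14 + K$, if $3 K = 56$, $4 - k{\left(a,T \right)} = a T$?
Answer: $\frac{1358}{3} \approx 452.67$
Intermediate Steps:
$k{\left(a,T \right)} = 4 - T a$ ($k{\left(a,T \right)} = 4 - a T = 4 - T a$)
$K = \frac{56}{3}$ ($K = \frac{1}{3} \cdot 56 = \frac{56}{3} \approx 18.667$)
$k{\left(3,-9 \right)} 14 + K = \left(4 - \left(-9\right) 3\right) 14 + \frac{56}{3} = \left(4 + 27\right) 14 + \frac{56}{3} = 31 \cdot 14 + \frac{56}{3} = 434 + \frac{56}{3} = \frac{1358}{3}$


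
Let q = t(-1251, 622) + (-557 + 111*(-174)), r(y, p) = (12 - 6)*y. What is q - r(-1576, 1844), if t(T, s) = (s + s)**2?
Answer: 1537121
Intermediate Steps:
t(T, s) = 4*s**2 (t(T, s) = (2*s)**2 = 4*s**2)
r(y, p) = 6*y
q = 1527665 (q = 4*622**2 + (-557 + 111*(-174)) = 4*386884 + (-557 - 19314) = 1547536 - 19871 = 1527665)
q - r(-1576, 1844) = 1527665 - 6*(-1576) = 1527665 - 1*(-9456) = 1527665 + 9456 = 1537121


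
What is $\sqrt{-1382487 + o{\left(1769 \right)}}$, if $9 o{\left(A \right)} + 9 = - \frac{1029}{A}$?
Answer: $\frac{i \sqrt{38936738091813}}{5307} \approx 1175.8 i$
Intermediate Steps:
$o{\left(A \right)} = -1 - \frac{343}{3 A}$ ($o{\left(A \right)} = -1 + \frac{\left(-1029\right) \frac{1}{A}}{9} = -1 - \frac{343}{3 A}$)
$\sqrt{-1382487 + o{\left(1769 \right)}} = \sqrt{-1382487 + \frac{- \frac{343}{3} - 1769}{1769}} = \sqrt{-1382487 + \frac{1}{1769} \left(- \frac{5650}{3}\right)} = \sqrt{-1382487 - \frac{5650}{5307}} = \sqrt{- \frac{7336864159}{5307}} = \frac{i \sqrt{38936738091813}}{5307}$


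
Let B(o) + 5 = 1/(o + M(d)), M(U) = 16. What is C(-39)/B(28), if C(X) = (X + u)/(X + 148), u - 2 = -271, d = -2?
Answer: 13552/23871 ≈ 0.56772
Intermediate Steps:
u = -269 (u = 2 - 271 = -269)
B(o) = -5 + 1/(16 + o) (B(o) = -5 + 1/(o + 16) = -5 + 1/(16 + o))
C(X) = (-269 + X)/(148 + X) (C(X) = (X - 269)/(X + 148) = (-269 + X)/(148 + X))
C(-39)/B(28) = ((-269 - 39)/(148 - 39))/(((-79 - 5*28)/(16 + 28))) = (-308/109)/(((-79 - 140)/44)) = ((1/109)*(-308))/(((1/44)*(-219))) = -308/(109*(-219/44)) = -308/109*(-44/219) = 13552/23871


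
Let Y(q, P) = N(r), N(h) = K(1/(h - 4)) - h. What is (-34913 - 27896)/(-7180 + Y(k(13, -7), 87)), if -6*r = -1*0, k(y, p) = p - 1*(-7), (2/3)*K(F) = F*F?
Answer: 2009888/229757 ≈ 8.7479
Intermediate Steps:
K(F) = 3*F²/2 (K(F) = 3*(F*F)/2 = 3*F²/2)
k(y, p) = 7 + p (k(y, p) = p + 7 = 7 + p)
r = 0 (r = -(-1)*0/6 = -⅙*0 = 0)
N(h) = -h + 3/(2*(-4 + h)²) (N(h) = 3*(1/(h - 4))²/2 - h = 3*(1/(-4 + h))²/2 - h = 3/(2*(-4 + h)²) - h = -h + 3/(2*(-4 + h)²))
Y(q, P) = 3/32 (Y(q, P) = -1*0 + 3/(2*(-4 + 0)²) = 0 + (3/2)/(-4)² = 0 + (3/2)*(1/16) = 0 + 3/32 = 3/32)
(-34913 - 27896)/(-7180 + Y(k(13, -7), 87)) = (-34913 - 27896)/(-7180 + 3/32) = -62809/(-229757/32) = -62809*(-32/229757) = 2009888/229757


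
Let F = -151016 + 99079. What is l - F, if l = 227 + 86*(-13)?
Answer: 51046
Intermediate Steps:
F = -51937
l = -891 (l = 227 - 1118 = -891)
l - F = -891 - 1*(-51937) = -891 + 51937 = 51046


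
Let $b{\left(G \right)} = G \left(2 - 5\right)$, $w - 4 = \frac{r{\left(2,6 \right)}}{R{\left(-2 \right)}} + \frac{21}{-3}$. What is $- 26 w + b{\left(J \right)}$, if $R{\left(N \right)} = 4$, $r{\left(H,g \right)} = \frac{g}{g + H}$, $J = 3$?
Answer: $\frac{513}{8} \approx 64.125$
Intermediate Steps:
$r{\left(H,g \right)} = \frac{g}{H + g}$
$w = - \frac{45}{16}$ ($w = 4 + \left(\frac{6 \frac{1}{2 + 6}}{4} + \frac{21}{-3}\right) = 4 + \left(\frac{6}{8} \cdot \frac{1}{4} + 21 \left(- \frac{1}{3}\right)\right) = 4 - \left(7 - 6 \cdot \frac{1}{8} \cdot \frac{1}{4}\right) = 4 + \left(\frac{3}{4} \cdot \frac{1}{4} - 7\right) = 4 + \left(\frac{3}{16} - 7\right) = 4 - \frac{109}{16} = - \frac{45}{16} \approx -2.8125$)
$b{\left(G \right)} = - 3 G$ ($b{\left(G \right)} = G \left(-3\right) = - 3 G$)
$- 26 w + b{\left(J \right)} = \left(-26\right) \left(- \frac{45}{16}\right) - 9 = \frac{585}{8} - 9 = \frac{513}{8}$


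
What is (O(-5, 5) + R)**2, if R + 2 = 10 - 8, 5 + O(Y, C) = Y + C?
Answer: 25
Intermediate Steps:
O(Y, C) = -5 + C + Y (O(Y, C) = -5 + (Y + C) = -5 + (C + Y) = -5 + C + Y)
R = 0 (R = -2 + (10 - 8) = -2 + 2 = 0)
(O(-5, 5) + R)**2 = ((-5 + 5 - 5) + 0)**2 = (-5 + 0)**2 = (-5)**2 = 25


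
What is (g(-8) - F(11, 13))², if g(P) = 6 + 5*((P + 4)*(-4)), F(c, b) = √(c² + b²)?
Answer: (86 - √290)² ≈ 4756.9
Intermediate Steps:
F(c, b) = √(b² + c²)
g(P) = -74 - 20*P (g(P) = 6 + 5*((4 + P)*(-4)) = 6 + 5*(-16 - 4*P) = 6 + (-80 - 20*P) = -74 - 20*P)
(g(-8) - F(11, 13))² = ((-74 - 20*(-8)) - √(13² + 11²))² = ((-74 + 160) - √(169 + 121))² = (86 - √290)²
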